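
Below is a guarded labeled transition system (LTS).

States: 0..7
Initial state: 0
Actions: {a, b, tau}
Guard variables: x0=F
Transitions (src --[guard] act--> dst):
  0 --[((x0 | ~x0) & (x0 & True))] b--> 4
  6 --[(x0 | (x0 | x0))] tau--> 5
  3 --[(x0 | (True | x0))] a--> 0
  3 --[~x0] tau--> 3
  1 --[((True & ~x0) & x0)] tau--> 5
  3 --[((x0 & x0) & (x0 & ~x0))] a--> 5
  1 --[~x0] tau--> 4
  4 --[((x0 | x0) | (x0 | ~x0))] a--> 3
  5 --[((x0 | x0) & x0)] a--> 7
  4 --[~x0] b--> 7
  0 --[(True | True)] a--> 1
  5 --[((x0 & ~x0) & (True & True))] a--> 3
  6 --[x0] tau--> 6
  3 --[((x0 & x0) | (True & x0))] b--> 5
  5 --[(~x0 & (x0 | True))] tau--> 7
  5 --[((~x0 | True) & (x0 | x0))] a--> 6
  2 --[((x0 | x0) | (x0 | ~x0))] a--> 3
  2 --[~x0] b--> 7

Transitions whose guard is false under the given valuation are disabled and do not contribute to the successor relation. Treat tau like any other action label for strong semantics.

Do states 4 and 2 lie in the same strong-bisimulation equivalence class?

Bisimulation quotient by refinement:
  π0 = {{0,1,2,3,4,5,6,7}}
  π1 = {{0},{1,5},{2,4},{3},{6,7}}
  π2 = {{0},{1},{2,4},{3},{5},{6,7}}
6 equivalence class(es) (converged in 3)
class of 4: {2,4}; class of 2: {2,4}

Answer: BISIMILAR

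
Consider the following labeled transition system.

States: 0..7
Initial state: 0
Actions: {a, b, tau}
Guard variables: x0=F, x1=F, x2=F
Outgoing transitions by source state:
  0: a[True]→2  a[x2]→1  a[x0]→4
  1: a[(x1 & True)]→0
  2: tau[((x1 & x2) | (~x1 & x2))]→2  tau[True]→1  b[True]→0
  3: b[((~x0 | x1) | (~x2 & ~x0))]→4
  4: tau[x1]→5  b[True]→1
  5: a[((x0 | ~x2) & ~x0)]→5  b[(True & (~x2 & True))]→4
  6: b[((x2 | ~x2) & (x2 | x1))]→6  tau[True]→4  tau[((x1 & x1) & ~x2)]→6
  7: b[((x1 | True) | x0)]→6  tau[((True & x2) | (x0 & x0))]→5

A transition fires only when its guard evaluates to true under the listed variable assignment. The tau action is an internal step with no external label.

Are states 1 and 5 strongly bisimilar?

Answer: NOT BISIMILAR

Analysis:
Compute ~ classes (split until stable):
  round 0: {{0,1,2,3,4,5,6,7}}
  round 1: {{0},{1},{2},{3,4,7},{5},{6}}
  round 2: {{0},{1},{2},{3},{4},{5},{6},{7}}
Fixed point at round 3; 8 class(es).
1∈{1}, 5∈{5}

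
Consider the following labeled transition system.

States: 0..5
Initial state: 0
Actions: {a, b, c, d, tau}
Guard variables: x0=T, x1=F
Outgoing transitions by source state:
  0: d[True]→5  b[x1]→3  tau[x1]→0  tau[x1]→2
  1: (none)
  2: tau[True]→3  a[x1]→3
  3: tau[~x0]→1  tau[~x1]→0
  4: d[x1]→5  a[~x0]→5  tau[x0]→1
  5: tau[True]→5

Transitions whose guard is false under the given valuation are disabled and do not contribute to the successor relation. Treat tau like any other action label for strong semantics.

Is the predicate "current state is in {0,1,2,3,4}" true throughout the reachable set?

Answer: INVARIANT VIOLATED at state 5

Working:
Inv-set: {0,1,2,3,4}
Reach set: {0,5}
  0: ok
  5: VIOLATES
witness against invariant: d → 5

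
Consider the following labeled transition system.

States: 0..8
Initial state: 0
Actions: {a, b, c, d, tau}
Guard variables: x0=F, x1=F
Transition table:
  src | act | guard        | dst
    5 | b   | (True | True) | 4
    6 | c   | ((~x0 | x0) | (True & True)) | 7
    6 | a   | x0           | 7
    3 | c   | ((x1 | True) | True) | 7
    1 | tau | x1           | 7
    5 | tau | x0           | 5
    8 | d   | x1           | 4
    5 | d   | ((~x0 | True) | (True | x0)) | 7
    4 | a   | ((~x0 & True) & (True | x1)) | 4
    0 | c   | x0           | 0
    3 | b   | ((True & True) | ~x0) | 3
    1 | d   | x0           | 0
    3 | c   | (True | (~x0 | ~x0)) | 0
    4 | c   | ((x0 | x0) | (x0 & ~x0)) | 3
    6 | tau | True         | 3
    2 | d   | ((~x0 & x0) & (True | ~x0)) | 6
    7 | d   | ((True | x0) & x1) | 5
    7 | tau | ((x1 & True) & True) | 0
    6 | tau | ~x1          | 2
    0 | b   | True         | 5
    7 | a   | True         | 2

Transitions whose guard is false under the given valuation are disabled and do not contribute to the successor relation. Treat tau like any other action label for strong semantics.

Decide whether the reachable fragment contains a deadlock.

Reach set: {0,2,4,5,7}
  0: b→5  [1 out]
  2: ∅  [deadlock]
  4: a→4  [1 out]
  5: b→4  d→7  [2 out]
  7: a→2  [1 out]
witness 2: b·d·a

Answer: DEADLOCK at state 2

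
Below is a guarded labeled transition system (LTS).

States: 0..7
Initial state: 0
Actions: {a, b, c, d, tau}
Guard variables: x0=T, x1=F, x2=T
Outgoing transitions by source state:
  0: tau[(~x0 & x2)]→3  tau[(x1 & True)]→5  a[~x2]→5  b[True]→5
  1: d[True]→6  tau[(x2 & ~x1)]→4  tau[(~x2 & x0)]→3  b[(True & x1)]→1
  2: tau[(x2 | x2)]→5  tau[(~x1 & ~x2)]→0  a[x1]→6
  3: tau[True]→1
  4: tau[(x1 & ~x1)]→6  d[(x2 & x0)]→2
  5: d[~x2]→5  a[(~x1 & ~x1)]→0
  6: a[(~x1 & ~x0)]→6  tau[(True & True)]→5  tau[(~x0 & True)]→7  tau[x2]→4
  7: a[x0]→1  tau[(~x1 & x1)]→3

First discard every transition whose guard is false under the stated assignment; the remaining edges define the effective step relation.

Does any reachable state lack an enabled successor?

Reach set: {0,5}
  0: b→5  [1 out]
  5: a→0  [1 out]

Answer: DEADLOCK-FREE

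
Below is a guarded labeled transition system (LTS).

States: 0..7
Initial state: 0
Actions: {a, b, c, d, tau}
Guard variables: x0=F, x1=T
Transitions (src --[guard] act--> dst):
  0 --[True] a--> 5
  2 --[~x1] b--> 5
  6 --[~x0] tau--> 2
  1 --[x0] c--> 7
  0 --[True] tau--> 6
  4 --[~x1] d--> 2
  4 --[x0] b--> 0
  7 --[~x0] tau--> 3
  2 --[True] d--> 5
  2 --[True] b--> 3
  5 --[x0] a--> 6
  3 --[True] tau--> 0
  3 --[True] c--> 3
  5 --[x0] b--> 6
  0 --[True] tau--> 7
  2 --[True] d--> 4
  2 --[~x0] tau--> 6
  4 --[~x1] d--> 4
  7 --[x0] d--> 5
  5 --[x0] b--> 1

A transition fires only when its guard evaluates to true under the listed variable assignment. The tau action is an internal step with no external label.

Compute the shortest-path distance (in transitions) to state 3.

Layered search for 3:
  L0 = {0}
  L1 = {5,6,7}
  L2 = {2,3}
first hit 3 at d=2 via tau·tau

Answer: 2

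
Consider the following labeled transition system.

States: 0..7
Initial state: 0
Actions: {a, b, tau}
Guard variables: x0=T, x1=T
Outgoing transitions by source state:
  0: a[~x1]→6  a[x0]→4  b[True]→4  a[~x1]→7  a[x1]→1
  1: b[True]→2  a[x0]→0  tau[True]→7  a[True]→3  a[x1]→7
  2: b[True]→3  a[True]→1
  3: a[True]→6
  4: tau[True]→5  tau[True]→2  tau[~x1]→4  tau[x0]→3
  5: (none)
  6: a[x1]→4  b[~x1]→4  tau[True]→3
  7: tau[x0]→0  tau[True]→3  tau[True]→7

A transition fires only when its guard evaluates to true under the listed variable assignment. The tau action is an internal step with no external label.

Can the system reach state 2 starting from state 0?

Guard filter leaves 19 enabled edge(s).
L0 = {0}
L1 = {1,4}  now seen {0,1,4}
L2 = {2,3,5,7}  now seen {0,1,2,3,4,5,7}
L3 = {6}  now seen {0,1,2,3,4,5,6,7}
Reachable = {0,1,2,3,4,5,6,7}
trace reaching 2: a·b

Answer: REACHABLE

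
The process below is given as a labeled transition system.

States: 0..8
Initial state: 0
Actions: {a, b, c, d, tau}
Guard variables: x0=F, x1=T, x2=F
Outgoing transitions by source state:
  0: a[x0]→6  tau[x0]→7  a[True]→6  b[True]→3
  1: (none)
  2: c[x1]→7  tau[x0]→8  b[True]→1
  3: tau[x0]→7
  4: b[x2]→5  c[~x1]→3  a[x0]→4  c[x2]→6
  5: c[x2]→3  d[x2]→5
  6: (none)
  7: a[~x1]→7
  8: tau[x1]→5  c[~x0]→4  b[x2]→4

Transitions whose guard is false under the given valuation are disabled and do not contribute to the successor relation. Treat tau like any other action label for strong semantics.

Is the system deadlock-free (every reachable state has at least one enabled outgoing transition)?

Answer: DEADLOCK at state 3

Trace:
R = {0,3,6}
  0: a→6  b→3  [2 exit(s)]
  3: ∅  [STUCK]
  6: ∅  [STUCK]
Path to 3: b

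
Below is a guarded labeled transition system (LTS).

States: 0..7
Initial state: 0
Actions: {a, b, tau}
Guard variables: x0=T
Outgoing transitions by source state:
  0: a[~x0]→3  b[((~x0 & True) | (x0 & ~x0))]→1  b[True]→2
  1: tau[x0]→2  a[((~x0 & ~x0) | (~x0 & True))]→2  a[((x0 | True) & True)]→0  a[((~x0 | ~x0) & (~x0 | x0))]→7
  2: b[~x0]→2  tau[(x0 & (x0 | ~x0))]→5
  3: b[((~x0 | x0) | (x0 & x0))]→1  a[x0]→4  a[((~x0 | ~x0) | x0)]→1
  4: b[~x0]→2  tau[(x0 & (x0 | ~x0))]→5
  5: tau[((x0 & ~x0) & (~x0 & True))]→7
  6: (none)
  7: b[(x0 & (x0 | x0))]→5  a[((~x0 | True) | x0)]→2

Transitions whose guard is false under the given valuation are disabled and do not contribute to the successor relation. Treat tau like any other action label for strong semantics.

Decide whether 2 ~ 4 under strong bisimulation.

Refine partition for ~:
  round 0: {{0,1,2,3,4,5,6,7}}
  round 1: {{0},{1},{2,4},{3,7},{5,6}}
  round 2: {{0},{1},{2,4},{3},{5,6},{7}}
Fixed point at round 3; 6 class(es).
[2]={2,4}  [4]={2,4}

Answer: BISIMILAR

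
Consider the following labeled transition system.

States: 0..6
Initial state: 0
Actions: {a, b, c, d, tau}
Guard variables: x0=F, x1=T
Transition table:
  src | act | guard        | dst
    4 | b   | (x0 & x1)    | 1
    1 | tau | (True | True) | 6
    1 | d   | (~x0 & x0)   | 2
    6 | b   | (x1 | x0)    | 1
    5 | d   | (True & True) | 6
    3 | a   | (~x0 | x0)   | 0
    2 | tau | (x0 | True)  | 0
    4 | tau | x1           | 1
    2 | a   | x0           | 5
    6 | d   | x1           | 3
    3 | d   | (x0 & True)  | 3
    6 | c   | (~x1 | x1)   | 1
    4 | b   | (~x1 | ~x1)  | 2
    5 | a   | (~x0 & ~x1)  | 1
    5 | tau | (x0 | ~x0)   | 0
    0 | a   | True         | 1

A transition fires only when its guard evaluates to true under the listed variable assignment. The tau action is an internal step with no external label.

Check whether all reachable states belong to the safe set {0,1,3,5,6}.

Answer: INVARIANT HOLDS

Analysis:
Inv-set: {0,1,3,5,6}
Reachable = {0,1,3,6}
  0: ✓
  1: ✓
  3: ✓
  6: ✓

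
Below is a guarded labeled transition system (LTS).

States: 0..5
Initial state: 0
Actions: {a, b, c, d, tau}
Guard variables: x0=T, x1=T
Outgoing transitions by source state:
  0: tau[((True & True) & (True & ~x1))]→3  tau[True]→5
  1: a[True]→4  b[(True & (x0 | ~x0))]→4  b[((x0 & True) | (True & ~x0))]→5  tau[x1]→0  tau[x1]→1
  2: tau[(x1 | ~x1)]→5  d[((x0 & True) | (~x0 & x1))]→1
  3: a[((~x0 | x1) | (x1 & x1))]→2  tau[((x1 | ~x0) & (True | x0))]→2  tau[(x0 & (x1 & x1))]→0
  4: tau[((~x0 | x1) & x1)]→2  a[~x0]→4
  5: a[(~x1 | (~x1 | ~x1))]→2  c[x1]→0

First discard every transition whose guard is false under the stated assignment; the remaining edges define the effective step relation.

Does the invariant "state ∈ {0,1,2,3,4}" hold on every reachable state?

Answer: INVARIANT VIOLATED at state 5

Working:
Safe = {0,1,2,3,4}
Reach set: {0,5}
  0: ok
  5: outside
witness against invariant: tau → 5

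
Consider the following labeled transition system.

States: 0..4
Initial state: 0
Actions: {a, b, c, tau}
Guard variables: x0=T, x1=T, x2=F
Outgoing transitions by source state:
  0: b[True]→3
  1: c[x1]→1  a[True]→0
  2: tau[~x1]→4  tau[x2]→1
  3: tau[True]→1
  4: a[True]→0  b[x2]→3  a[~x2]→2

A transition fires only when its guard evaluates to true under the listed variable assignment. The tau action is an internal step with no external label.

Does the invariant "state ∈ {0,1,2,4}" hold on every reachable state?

Answer: INVARIANT VIOLATED at state 3

Analysis:
Safe = {0,1,2,4}
Reachable = {0,1,3}
  0: ✓
  1: ✓
  3: ✗ unsafe
reach 3 via b — violates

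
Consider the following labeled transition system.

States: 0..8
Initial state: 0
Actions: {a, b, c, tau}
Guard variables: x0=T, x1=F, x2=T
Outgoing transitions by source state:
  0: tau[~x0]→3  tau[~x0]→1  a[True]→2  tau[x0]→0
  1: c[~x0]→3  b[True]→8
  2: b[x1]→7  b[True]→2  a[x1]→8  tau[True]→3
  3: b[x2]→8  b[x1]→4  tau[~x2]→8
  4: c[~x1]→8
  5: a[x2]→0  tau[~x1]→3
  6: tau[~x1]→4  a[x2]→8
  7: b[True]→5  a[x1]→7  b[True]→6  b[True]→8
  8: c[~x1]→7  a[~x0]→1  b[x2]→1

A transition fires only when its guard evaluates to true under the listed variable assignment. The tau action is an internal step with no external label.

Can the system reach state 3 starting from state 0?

16 transition(s) survive guard evaluation.
L0 = {0}
L1 = {2}  cumulative {0,2}
L2 = {3}  cumulative {0,2,3}
L3 = {8}  cumulative {0,2,3,8}
L4 = {1,7}  cumulative {0,1,2,3,7,8}
L5 = {5,6}  cumulative {0,1,2,3,5,6,7,8}
L6 = {4}  cumulative {0,1,2,3,4,5,6,7,8}
Reach set: {0,1,2,3,4,5,6,7,8}
Path to 3: a·tau

Answer: REACHABLE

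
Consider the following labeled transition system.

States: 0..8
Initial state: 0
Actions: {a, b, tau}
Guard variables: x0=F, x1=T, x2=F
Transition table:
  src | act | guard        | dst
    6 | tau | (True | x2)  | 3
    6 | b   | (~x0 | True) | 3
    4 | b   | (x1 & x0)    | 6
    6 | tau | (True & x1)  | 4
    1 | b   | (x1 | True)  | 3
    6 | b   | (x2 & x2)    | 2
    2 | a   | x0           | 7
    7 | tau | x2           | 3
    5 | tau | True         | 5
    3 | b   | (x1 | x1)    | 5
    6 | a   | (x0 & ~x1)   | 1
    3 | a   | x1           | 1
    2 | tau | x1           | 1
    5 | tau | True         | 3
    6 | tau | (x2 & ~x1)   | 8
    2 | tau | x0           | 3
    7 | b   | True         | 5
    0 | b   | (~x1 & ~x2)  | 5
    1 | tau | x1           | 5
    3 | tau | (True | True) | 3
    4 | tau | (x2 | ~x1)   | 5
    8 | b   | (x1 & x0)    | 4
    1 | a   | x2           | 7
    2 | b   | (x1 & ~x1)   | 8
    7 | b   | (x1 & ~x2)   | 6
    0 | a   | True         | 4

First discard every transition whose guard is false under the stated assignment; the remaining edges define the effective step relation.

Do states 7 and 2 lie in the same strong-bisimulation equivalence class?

Bisimulation quotient by refinement:
  round 0: {{0,1,2,3,4,5,6,7,8}}
  round 1: {{0},{1,6},{2,5},{3},{4,8},{7}}
  round 2: {{0},{1},{2},{3},{4,8},{5},{6},{7}}
Fixed point at round 3; 8 class(es).
class of 7: {7}; class of 2: {2}

Answer: NOT BISIMILAR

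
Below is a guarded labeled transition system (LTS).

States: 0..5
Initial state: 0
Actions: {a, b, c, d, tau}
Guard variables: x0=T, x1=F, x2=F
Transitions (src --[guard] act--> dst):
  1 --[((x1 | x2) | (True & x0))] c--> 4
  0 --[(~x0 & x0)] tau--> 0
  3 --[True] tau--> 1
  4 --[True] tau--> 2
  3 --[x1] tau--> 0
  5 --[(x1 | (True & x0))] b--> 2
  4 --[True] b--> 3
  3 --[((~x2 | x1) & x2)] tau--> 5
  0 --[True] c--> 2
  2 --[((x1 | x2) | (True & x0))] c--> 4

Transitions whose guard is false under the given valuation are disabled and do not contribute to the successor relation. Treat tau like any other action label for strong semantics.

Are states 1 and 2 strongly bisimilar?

Refine partition for ~:
  round 0: {{0,1,2,3,4,5}}
  round 1: {{0,1,2},{3},{4},{5}}
  round 2: {{0},{1,2},{3},{4},{5}}
5 equivalence class(es) (converged in 3)
1∈{1,2}, 2∈{1,2}

Answer: BISIMILAR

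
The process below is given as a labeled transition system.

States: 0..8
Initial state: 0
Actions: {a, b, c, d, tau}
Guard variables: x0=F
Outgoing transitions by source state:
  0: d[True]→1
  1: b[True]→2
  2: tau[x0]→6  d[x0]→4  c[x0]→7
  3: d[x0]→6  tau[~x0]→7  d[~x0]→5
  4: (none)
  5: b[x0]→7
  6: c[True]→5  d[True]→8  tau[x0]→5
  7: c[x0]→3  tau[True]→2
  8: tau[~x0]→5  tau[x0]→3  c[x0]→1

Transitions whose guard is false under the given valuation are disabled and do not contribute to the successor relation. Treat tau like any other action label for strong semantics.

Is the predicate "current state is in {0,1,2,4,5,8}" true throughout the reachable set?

Safe = {0,1,2,4,5,8}
Reachable = {0,1,2}
  0: ok
  1: ok
  2: ok

Answer: INVARIANT HOLDS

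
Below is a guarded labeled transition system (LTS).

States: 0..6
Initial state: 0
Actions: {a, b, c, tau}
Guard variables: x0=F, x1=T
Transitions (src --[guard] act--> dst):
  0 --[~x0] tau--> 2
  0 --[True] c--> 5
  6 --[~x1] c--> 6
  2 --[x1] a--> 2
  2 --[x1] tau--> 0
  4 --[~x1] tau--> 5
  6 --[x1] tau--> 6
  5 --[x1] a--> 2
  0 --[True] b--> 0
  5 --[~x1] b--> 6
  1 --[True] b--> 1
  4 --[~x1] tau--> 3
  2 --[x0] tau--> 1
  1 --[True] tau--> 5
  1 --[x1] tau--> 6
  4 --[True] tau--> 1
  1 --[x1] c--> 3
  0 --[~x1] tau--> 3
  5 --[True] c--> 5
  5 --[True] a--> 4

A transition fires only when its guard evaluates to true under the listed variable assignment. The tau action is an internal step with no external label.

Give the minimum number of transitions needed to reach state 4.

BFS to 4:
  depth 0: {0}
  depth 1: {2,5}
  depth 2: {4}
depth(4)=2, e.g. c·a

Answer: 2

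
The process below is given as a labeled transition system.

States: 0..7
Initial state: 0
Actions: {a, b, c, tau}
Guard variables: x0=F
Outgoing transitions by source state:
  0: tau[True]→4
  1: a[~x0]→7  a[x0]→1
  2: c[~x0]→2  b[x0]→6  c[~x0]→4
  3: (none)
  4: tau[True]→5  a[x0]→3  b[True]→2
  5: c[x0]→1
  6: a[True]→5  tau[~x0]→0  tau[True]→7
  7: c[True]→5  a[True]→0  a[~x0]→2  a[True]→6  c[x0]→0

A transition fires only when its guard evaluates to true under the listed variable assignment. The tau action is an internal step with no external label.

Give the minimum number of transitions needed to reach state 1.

Answer: UNREACHABLE

Analysis:
BFS to 1:
  L0 = {0}
  L1 = {4}
  L2 = {2,5}
1 never appears.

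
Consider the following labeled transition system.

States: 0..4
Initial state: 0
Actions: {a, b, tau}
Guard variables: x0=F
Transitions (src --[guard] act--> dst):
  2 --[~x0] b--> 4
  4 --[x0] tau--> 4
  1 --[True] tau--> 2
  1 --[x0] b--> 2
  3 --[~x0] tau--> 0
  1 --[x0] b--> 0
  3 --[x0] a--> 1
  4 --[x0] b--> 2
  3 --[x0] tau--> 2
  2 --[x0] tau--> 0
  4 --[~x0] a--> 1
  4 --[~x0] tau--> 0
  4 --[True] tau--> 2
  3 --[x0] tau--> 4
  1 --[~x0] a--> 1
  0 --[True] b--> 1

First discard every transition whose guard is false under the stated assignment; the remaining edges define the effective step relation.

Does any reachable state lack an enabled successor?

Answer: DEADLOCK-FREE

Trace:
R = {0,1,2,4}
  0: b→1  [1 exit(s)]
  1: a→1  tau→2  [2 exit(s)]
  2: b→4  [1 exit(s)]
  4: a→1  tau→0  tau→2  [3 exit(s)]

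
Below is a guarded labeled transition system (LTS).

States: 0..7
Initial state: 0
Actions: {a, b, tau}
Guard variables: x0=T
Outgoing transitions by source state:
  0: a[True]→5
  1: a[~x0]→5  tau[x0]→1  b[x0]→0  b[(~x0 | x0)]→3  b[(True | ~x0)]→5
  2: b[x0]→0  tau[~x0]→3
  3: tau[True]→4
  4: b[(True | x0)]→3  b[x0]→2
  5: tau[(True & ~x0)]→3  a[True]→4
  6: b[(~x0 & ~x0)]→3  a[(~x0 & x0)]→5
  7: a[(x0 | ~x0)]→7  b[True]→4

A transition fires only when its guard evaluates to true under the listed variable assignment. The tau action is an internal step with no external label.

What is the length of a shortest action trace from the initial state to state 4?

Breadth-first toward 4:
  Layer 0: {0}
  Layer 1: {5}
  Layer 2: {4}
depth(4)=2, e.g. a·a

Answer: 2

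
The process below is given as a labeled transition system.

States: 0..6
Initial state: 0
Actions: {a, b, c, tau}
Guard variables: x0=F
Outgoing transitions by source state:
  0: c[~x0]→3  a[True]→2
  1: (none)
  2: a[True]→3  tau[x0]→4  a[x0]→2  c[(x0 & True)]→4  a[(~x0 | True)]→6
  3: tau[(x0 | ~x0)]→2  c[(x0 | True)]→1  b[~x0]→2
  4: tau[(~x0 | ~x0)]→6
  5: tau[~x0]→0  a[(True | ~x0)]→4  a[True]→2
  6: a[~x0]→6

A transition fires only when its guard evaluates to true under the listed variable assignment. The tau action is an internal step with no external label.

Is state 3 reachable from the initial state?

Answer: REACHABLE

Analysis:
After dropping false guards: 12 live edges.
depth 0: {0}
depth 1: {2,3}  cumulative {0,2,3}
depth 2: {1,6}  cumulative {0,1,2,3,6}
R = {0,1,2,3,6}
trace reaching 3: c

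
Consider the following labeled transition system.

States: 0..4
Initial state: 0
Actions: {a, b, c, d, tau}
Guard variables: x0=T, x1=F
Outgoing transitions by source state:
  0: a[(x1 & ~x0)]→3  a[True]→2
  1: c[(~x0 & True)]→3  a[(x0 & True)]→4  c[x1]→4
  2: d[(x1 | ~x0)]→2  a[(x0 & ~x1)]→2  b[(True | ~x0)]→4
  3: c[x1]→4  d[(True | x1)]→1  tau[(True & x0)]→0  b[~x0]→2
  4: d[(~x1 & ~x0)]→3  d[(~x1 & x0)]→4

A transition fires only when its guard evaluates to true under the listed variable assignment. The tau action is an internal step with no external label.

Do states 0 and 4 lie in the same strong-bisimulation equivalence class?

Answer: NOT BISIMILAR

Working:
Bisimulation quotient by refinement:
  P[0] = {{0,1,2,3,4}}
  P[1] = {{0,1},{2},{3},{4}}
  P[2] = {{0},{1},{2},{3},{4}}
stable after 3 split(s): 5 block(s)
class of 0: {0}; class of 4: {4}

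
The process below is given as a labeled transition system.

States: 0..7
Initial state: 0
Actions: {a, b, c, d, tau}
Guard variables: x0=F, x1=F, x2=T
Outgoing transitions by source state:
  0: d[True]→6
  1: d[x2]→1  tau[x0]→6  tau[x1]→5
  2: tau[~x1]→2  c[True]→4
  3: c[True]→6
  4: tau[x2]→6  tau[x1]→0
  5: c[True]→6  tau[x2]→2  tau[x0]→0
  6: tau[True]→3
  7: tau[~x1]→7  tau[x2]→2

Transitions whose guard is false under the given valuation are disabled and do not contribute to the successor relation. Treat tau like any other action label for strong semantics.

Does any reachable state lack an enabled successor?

R = {0,3,6}
  0: d→6  [deg 1]
  3: c→6  [deg 1]
  6: tau→3  [deg 1]

Answer: DEADLOCK-FREE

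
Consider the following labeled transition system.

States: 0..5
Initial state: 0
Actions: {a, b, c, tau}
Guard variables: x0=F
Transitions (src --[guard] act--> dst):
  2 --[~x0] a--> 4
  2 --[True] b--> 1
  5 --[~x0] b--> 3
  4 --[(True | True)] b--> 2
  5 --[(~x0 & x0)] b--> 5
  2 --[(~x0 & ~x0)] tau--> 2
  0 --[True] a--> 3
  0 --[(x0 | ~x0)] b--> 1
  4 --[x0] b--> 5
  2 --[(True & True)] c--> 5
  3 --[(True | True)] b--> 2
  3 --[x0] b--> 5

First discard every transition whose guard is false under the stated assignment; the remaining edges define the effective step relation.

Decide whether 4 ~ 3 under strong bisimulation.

Answer: BISIMILAR

Working:
Refine partition for ~:
  P[0] = {{0,1,2,3,4,5}}
  P[1] = {{0},{1},{2},{3,4,5}}
  P[2] = {{0},{1},{2},{3,4},{5}}
Fixed point at round 3; 5 class(es).
[4]={3,4}  [3]={3,4}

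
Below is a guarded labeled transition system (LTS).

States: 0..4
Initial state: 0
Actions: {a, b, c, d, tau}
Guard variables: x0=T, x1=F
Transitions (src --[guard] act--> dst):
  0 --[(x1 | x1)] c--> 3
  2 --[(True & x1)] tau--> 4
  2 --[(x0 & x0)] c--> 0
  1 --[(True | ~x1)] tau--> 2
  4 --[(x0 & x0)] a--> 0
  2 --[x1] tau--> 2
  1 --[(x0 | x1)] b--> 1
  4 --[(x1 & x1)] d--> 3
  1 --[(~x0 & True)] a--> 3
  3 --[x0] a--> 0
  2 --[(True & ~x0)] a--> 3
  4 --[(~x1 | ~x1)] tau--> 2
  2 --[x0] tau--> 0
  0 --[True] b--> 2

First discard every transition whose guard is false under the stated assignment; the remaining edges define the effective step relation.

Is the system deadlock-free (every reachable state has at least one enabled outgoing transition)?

Answer: DEADLOCK-FREE

Analysis:
R = {0,2}
  0: b→2  [deg 1]
  2: c→0  tau→0  [deg 2]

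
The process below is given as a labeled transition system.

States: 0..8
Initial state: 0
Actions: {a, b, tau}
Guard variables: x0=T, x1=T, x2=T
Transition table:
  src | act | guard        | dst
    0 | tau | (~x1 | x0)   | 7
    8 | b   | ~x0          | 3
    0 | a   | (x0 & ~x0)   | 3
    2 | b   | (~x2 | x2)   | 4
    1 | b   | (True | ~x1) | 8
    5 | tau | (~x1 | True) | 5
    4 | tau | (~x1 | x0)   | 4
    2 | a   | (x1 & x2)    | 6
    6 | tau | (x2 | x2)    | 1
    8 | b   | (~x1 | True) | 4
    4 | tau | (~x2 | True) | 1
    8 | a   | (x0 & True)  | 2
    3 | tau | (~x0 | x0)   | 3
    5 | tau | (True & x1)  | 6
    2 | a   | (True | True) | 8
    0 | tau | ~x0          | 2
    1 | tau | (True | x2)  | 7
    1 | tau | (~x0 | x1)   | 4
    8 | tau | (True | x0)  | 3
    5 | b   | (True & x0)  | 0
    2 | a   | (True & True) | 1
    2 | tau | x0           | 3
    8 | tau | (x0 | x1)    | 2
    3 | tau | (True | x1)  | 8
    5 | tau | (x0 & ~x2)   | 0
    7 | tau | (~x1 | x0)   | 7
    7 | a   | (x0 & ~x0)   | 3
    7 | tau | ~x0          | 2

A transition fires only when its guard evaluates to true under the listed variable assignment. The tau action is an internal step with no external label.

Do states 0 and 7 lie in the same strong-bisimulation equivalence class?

Answer: BISIMILAR

Trace:
Refine partition for ~:
  round 0: {{0,1,2,3,4,5,6,7,8}}
  round 1: {{0,3,4,6,7},{1,5},{2,8}}
  round 2: {{0,7},{1},{2},{3},{4},{5},{6},{8}}
Fixed point at round 3; 8 class(es).
[0]={0,7}  [7]={0,7}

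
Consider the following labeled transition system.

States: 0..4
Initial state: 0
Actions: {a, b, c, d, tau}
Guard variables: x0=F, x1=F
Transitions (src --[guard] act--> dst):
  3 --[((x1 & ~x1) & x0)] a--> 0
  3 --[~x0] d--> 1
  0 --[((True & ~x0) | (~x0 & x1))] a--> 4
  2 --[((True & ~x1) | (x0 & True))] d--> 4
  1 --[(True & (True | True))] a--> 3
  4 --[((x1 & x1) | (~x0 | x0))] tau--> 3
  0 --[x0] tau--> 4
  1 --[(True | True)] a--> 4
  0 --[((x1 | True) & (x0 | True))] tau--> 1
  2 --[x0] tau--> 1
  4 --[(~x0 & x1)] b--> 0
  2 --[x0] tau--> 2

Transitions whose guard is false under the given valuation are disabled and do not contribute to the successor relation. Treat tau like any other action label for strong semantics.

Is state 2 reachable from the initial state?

Guard filter leaves 7 enabled edge(s).
Layer 0: {0}
Layer 1: {1,4}  total {0,1,4}
Layer 2: {3}  total {0,1,3,4}
Reach set: {0,1,3,4}

Answer: UNREACHABLE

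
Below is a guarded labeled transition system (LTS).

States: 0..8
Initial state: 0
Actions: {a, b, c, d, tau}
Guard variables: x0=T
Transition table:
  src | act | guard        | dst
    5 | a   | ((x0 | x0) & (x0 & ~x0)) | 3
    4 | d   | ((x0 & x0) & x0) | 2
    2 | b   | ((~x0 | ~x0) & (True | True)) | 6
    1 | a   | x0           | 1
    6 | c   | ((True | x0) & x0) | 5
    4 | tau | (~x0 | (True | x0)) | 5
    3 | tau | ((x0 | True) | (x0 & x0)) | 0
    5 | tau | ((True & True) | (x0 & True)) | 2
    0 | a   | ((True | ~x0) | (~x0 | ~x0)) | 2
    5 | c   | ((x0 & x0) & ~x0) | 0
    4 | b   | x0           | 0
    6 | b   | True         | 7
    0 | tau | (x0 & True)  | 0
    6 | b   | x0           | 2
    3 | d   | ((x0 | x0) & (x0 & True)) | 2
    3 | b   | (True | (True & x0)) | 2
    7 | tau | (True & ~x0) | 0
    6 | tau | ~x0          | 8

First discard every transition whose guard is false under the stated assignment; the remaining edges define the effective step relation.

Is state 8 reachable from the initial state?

Answer: UNREACHABLE

Working:
After dropping false guards: 13 live edges.
depth 0: {0}
depth 1: {2}  now seen {0,2}
Reachable = {0,2}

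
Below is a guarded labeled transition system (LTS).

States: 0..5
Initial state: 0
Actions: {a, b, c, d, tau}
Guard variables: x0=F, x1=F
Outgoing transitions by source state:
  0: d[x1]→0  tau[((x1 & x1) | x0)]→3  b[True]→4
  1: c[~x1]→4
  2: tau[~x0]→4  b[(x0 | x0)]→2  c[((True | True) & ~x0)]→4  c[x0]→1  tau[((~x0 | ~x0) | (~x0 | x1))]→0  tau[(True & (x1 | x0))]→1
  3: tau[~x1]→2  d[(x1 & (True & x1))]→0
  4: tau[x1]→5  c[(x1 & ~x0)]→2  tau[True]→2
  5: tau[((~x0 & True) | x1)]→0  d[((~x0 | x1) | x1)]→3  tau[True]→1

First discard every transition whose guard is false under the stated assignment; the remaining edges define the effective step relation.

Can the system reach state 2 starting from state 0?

Answer: REACHABLE

Analysis:
Guard filter leaves 10 enabled edge(s).
L0 = {0}
L1 = {4}  now seen {0,4}
L2 = {2}  now seen {0,2,4}
Reachable = {0,2,4}
trace reaching 2: b·tau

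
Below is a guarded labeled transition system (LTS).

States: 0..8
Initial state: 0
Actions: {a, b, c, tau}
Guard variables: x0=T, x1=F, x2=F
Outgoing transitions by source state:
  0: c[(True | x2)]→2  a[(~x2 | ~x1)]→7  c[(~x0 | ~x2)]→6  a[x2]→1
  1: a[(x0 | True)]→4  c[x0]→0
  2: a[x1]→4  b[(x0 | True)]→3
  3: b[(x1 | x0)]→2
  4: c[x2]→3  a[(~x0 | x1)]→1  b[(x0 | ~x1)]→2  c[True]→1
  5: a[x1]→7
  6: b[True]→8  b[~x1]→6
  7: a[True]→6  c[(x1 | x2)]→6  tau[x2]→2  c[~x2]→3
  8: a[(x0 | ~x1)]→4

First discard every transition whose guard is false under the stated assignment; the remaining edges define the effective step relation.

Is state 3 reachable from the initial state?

Answer: REACHABLE

Trace:
14 transition(s) survive guard evaluation.
depth 0: {0}
depth 1: {2,6,7}  now seen {0,2,6,7}
depth 2: {3,8}  now seen {0,2,3,6,7,8}
depth 3: {4}  now seen {0,2,3,4,6,7,8}
depth 4: {1}  now seen {0,1,2,3,4,6,7,8}
Reach set: {0,1,2,3,4,6,7,8}
Path to 3: c·b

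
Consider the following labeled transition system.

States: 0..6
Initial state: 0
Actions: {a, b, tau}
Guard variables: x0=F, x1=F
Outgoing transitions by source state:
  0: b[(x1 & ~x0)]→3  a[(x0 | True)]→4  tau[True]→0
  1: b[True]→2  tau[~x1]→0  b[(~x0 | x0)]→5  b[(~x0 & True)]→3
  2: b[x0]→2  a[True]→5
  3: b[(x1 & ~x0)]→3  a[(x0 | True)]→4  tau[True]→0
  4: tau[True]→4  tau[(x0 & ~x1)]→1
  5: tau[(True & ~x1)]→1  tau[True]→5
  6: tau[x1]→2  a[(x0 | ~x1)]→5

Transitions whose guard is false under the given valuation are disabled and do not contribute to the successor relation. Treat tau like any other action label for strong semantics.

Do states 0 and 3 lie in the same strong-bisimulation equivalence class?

Refine partition for ~:
  π0 = {{0,1,2,3,4,5,6}}
  π1 = {{0,3},{1},{2,6},{4,5}}
  π2 = {{0,3},{1},{2,6},{4},{5}}
Fixed point at round 3; 5 class(es).
class of 0: {0,3}; class of 3: {0,3}

Answer: BISIMILAR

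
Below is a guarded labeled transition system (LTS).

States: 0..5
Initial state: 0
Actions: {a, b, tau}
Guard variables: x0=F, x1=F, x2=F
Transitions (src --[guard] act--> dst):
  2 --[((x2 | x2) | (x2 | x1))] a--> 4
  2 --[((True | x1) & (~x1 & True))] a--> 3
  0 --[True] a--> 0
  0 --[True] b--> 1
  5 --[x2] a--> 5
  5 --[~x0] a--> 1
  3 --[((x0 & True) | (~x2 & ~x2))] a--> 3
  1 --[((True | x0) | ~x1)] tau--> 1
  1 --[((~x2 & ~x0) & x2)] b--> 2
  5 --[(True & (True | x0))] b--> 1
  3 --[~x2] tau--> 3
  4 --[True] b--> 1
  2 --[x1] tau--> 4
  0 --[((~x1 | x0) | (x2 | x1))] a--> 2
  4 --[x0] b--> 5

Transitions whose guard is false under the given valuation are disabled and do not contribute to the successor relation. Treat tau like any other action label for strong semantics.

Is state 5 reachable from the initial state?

After dropping false guards: 10 live edges.
depth 0: {0}
depth 1: {1,2}  now seen {0,1,2}
depth 2: {3}  now seen {0,1,2,3}
Reachable = {0,1,2,3}

Answer: UNREACHABLE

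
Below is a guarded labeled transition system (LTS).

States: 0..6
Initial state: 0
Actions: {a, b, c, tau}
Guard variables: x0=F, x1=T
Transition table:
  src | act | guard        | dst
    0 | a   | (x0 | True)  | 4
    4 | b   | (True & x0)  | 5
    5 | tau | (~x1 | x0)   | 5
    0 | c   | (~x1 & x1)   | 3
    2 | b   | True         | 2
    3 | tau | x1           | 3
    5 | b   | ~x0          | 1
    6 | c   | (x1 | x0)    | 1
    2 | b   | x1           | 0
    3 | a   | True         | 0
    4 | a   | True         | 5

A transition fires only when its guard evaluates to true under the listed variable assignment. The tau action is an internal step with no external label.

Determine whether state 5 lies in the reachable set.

Answer: REACHABLE

Analysis:
Guard filter leaves 8 enabled edge(s).
Layer 0: {0}
Layer 1: {4}  total {0,4}
Layer 2: {5}  total {0,4,5}
Layer 3: {1}  total {0,1,4,5}
Reachable = {0,1,4,5}
witness 5: a·a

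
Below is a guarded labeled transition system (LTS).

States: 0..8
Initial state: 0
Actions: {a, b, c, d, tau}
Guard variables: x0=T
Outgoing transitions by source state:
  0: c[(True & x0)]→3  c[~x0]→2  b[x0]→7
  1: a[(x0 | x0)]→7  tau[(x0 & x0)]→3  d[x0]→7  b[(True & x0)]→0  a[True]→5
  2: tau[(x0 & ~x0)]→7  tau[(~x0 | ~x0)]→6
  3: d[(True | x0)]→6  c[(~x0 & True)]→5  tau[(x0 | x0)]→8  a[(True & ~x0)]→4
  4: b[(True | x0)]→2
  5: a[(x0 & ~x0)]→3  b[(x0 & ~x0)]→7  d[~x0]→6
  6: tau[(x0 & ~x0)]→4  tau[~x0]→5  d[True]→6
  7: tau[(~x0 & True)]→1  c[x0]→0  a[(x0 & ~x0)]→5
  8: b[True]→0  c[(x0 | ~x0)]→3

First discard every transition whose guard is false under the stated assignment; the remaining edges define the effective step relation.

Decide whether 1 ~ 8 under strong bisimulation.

Answer: NOT BISIMILAR

Trace:
Bisimulation quotient by refinement:
  round 0: {{0,1,2,3,4,5,6,7,8}}
  round 1: {{0,8},{1},{2,5},{3},{4},{6},{7}}
  round 2: {{0},{1},{2,5},{3},{4},{6},{7},{8}}
stable after 3 split(s): 8 block(s)
1∈{1}, 8∈{8}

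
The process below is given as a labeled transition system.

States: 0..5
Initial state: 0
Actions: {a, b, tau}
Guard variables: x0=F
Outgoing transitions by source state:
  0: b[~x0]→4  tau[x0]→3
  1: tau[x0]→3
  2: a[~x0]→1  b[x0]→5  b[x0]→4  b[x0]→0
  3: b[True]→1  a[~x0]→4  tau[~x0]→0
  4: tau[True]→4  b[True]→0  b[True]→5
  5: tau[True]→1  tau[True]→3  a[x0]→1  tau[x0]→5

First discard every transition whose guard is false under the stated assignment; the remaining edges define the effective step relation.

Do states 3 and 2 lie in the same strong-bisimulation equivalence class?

Compute ~ classes (split until stable):
  P[0] = {{0,1,2,3,4,5}}
  P[1] = {{0},{1},{2},{3},{4},{5}}
Fixed point at round 2; 6 class(es).
3∈{3}, 2∈{2}

Answer: NOT BISIMILAR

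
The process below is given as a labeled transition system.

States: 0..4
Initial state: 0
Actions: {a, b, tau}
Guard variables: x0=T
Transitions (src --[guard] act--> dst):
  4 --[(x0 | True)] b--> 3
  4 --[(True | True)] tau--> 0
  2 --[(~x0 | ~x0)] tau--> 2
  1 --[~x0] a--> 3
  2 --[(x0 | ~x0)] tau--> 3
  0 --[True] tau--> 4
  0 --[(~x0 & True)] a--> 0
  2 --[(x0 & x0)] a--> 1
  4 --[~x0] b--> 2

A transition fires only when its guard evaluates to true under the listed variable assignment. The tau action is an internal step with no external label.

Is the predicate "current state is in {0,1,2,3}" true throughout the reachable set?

Answer: INVARIANT VIOLATED at state 4

Trace:
Inv-set: {0,1,2,3}
R = {0,3,4}
  0: ✓
  3: ✓
  4: ✗ unsafe
counterexample path to 4: tau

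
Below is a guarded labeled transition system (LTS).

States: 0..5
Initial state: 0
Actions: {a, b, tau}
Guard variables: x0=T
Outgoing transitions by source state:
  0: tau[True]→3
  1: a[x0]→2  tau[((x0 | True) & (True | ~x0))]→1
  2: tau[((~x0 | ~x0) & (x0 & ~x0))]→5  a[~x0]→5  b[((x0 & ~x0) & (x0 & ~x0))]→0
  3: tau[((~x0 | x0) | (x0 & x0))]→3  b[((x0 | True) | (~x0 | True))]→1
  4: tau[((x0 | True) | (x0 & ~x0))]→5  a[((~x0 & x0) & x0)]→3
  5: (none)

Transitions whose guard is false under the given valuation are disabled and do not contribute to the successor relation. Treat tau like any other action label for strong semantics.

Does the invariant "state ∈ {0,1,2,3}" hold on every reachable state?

Inv-set: {0,1,2,3}
Reachable = {0,1,2,3}
  0: ✓
  1: ✓
  2: ✓
  3: ✓

Answer: INVARIANT HOLDS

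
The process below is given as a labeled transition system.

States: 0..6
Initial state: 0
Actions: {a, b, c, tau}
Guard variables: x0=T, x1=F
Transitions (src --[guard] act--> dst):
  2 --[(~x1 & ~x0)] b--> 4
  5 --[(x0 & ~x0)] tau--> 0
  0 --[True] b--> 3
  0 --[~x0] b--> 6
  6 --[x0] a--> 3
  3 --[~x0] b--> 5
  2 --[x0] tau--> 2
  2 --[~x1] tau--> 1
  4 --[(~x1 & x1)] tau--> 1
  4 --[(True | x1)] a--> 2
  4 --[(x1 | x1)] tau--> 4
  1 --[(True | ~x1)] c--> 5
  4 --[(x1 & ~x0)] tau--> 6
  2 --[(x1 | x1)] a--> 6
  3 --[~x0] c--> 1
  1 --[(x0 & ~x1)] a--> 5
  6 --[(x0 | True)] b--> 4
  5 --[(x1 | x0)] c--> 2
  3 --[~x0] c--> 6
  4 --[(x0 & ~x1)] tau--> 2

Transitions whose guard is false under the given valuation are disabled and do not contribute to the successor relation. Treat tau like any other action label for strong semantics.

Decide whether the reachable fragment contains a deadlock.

Reachable = {0,3}
  0: b→3  [1 exit(s)]
  3: ∅  [no exit]
trace reaching 3: b

Answer: DEADLOCK at state 3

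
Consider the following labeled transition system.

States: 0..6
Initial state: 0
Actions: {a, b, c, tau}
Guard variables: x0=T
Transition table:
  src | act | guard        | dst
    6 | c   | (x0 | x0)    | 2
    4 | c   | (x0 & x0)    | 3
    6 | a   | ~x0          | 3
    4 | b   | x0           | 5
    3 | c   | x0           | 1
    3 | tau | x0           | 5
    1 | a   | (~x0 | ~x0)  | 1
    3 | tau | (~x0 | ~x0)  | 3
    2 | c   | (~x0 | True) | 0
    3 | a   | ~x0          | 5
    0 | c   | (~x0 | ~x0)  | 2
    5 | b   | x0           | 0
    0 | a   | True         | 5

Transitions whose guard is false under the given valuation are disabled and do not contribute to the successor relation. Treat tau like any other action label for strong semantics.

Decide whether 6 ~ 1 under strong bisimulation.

Refine partition for ~:
  π0 = {{0,1,2,3,4,5,6}}
  π1 = {{0},{1},{2,6},{3},{4},{5}}
  π2 = {{0},{1},{2},{3},{4},{5},{6}}
7 equivalence class(es) (converged in 3)
6∈{6}, 1∈{1}

Answer: NOT BISIMILAR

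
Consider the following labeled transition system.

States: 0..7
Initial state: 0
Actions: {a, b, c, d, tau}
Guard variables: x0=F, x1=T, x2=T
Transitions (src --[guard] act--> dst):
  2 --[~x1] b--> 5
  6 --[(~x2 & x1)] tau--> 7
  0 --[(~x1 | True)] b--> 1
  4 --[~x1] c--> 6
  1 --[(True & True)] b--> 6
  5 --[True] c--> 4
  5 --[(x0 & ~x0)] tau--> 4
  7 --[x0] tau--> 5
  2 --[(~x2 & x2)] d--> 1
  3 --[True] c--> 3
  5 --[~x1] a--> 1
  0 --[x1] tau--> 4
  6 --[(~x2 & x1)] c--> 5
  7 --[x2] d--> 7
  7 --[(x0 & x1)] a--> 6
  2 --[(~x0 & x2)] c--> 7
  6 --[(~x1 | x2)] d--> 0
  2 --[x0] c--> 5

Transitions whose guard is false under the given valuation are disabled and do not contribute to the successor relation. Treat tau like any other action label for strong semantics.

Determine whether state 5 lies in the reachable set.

Answer: UNREACHABLE

Working:
8 transition(s) survive guard evaluation.
depth 0: {0}
depth 1: {1,4}  cumulative {0,1,4}
depth 2: {6}  cumulative {0,1,4,6}
Reachable = {0,1,4,6}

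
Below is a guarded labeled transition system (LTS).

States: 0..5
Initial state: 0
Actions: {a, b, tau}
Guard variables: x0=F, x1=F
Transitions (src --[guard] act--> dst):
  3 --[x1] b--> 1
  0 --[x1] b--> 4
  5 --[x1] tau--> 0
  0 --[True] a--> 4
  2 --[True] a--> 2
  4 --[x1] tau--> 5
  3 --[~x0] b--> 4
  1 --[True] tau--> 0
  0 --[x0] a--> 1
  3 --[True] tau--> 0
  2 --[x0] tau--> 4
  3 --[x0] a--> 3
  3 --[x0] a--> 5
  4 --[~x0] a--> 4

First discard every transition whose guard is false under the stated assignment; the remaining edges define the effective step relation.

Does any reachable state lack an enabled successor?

R = {0,4}
  0: a→4  [deg 1]
  4: a→4  [deg 1]

Answer: DEADLOCK-FREE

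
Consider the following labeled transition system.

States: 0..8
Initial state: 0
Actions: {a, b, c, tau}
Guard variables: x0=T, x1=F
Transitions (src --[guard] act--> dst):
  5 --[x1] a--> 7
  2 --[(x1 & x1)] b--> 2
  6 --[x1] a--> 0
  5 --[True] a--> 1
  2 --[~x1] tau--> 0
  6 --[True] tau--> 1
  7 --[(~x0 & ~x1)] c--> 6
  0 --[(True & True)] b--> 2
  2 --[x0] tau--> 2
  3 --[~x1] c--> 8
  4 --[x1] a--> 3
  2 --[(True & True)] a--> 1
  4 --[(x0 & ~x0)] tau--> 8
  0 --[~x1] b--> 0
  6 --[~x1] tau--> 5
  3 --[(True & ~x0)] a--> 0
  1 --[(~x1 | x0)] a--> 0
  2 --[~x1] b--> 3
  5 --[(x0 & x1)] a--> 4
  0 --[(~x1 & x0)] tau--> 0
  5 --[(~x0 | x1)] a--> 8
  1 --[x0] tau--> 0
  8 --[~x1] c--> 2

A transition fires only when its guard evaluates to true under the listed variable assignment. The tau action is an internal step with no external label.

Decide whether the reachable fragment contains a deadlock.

Reach set: {0,1,2,3,8}
  0: b→0  b→2  tau→0  [deg 3]
  1: a→0  tau→0  [deg 2]
  2: a→1  b→3  tau→0  tau→2  [deg 4]
  3: c→8  [deg 1]
  8: c→2  [deg 1]

Answer: DEADLOCK-FREE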